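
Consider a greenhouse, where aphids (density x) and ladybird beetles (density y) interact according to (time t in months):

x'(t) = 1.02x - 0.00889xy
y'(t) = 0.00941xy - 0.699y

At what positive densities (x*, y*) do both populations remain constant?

Set dy/dt = 0 with y > 0: 0.00941x - 0.699 = 0, so x* = 0.699/0.00941 = 74.3.
Set dx/dt = 0 with x > 0: 1.02 - 0.00889y = 0, so y* = 1.02/0.00889 = 115.

x* ≈ 74.3, y* ≈ 115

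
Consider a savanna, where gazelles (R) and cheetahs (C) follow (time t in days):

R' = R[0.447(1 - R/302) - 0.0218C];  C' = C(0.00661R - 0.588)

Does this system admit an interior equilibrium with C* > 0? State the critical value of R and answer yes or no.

Threshold R = 89; K > 89, so yes, the predator persists.

The predator equation gives dC/dt > 0 only when R > 0.588/0.00661 = 89.
Without the predator, R → K = 302. Since 302 > 89, the predator can invade and persist.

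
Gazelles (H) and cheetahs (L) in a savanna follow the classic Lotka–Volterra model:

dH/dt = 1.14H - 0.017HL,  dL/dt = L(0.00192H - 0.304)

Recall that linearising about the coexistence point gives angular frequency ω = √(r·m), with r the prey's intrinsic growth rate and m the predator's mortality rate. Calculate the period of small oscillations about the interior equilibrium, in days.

Here r = 1.14 and m = 0.304, so r·m = 0.347.
ω = √0.347 = 0.589 per day, hence T = 2π/ω ≈ 10.7 days.

T ≈ 10.7 days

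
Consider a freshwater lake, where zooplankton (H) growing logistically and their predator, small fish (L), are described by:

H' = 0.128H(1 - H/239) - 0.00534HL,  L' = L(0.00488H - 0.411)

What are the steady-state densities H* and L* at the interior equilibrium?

H* ≈ 84.2, L* ≈ 15.5

From dL/dt = 0 with L > 0: 0.00488H* = 0.411, so H* = 84.2.
Substitute into dH/dt = 0: 0.128(1 - 84.2/239) = 0.00534L*.
The bracket is 0.648, giving L* = 0.0829/0.00534 = 15.5.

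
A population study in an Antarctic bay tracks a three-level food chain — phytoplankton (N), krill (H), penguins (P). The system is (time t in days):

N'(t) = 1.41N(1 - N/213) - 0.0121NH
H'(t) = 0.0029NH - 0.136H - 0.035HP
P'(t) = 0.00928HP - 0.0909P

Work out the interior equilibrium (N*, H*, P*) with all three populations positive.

N* ≈ 195, H* ≈ 9.8, P* ≈ 12.3

From dP/dt = 0: 0.00928H* = 0.0909, so H* = 9.8.
From dN/dt = 0: 1.41(1 - N*/213) = 0.0121·9.8, giving N* = 213·(1 - 0.0841) = 195.
From dH/dt = 0: 0.0029·195 - 0.136 = 0.035P*, so P* = 0.43/0.035 = 12.3.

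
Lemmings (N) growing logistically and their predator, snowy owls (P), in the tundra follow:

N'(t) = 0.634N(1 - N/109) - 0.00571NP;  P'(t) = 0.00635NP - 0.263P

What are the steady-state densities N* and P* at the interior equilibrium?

From dP/dt = 0 with P > 0: 0.00635N* = 0.263, so N* = 41.4.
Substitute into dN/dt = 0: 0.634(1 - 41.4/109) = 0.00571P*.
The bracket is 0.62, giving P* = 0.393/0.00571 = 68.8.

N* ≈ 41.4, P* ≈ 68.8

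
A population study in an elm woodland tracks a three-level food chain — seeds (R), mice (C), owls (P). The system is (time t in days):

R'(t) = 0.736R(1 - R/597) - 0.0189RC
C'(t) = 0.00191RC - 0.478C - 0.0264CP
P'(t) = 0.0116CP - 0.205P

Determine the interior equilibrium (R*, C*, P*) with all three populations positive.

From dP/dt = 0: 0.0116C* = 0.205, so C* = 17.7.
From dR/dt = 0: 0.736(1 - R*/597) = 0.0189·17.7, giving R* = 597·(1 - 0.454) = 326.
From dC/dt = 0: 0.00191·326 - 0.478 = 0.0264P*, so P* = 0.145/0.0264 = 5.48.

R* ≈ 326, C* ≈ 17.7, P* ≈ 5.48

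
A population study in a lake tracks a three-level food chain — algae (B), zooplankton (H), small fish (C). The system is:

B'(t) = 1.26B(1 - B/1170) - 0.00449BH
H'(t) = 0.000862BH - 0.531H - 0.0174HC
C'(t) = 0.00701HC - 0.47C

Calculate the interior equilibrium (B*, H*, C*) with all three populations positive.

From dC/dt = 0: 0.00701H* = 0.47, so H* = 67.
From dB/dt = 0: 1.26(1 - B*/1170) = 0.00449·67, giving B* = 1170·(1 - 0.239) = 890.
From dH/dt = 0: 0.000862·890 - 0.531 = 0.0174C*, so C* = 0.237/0.0174 = 13.6.

B* ≈ 890, H* ≈ 67, C* ≈ 13.6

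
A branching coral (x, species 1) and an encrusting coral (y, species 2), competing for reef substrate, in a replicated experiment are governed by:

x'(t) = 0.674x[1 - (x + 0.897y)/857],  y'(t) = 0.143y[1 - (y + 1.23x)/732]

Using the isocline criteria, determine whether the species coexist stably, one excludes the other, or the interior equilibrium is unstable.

Compare the nullcline intercepts: K1/α12 = 857/0.897 = 955 > K2 = 732; K2/α21 = 732/1.23 = 595 < K1 = 857.
Since the inequalities point opposite ways, species 1 can invade but species 2 cannot.

species 1 excludes species 2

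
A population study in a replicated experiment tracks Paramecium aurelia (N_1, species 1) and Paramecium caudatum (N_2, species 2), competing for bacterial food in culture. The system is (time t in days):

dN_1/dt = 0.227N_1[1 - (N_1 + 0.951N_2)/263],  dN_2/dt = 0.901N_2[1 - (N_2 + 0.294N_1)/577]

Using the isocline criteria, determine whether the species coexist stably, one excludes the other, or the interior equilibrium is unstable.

species 2 excludes species 1

Compare the nullcline intercepts: K1/α12 = 263/0.951 = 277 < K2 = 577; K2/α21 = 577/0.294 = 1960 > K1 = 263.
Since the inequalities point opposite ways, species 2 can invade but species 1 cannot.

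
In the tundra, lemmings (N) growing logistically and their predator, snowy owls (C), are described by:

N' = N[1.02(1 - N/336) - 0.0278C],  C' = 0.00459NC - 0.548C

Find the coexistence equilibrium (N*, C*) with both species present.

From dC/dt = 0 with C > 0: 0.00459N* = 0.548, so N* = 119.
Substitute into dN/dt = 0: 1.02(1 - 119/336) = 0.0278C*.
The bracket is 0.645, giving C* = 0.658/0.0278 = 23.7.

N* ≈ 119, C* ≈ 23.7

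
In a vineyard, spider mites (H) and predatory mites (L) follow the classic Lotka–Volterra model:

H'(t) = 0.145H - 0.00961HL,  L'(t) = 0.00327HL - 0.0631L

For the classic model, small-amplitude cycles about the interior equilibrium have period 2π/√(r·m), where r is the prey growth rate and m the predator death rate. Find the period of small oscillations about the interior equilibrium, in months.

Here r = 0.145 and m = 0.0631, so r·m = 0.00915.
ω = √0.00915 = 0.0957 per month, hence T = 2π/ω ≈ 65.7 months.

T ≈ 65.7 months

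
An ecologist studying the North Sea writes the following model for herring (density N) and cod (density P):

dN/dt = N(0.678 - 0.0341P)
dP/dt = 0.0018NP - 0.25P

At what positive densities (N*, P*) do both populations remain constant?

Set dP/dt = 0 with P > 0: 0.0018N - 0.25 = 0, so N* = 0.25/0.0018 = 139.
Set dN/dt = 0 with N > 0: 0.678 - 0.0341P = 0, so P* = 0.678/0.0341 = 19.9.

N* ≈ 139, P* ≈ 19.9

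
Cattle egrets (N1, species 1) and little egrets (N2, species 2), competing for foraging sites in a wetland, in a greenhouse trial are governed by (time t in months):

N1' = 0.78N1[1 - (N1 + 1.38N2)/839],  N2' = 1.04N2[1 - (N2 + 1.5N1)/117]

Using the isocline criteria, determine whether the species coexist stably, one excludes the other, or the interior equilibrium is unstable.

species 1 excludes species 2

Compare the nullcline intercepts: K1/α12 = 839/1.38 = 608 > K2 = 117; K2/α21 = 117/1.5 = 78 < K1 = 839.
Since the inequalities point opposite ways, species 1 can invade but species 2 cannot.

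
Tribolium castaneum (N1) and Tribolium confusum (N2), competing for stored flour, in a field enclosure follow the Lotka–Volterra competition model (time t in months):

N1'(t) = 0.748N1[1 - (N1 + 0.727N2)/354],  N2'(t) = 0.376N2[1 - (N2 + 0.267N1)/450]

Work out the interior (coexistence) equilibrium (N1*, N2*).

Setting both brackets to zero gives the nullclines N1 + 0.727N2 = 354 and 0.267N1 + N2 = 450.
Substituting N2 = 450 - 0.267N1 into the first: N1(1 - 0.727·0.267) = 354 - 0.727·450.
So N1* = 26.9/0.806 = 33.3, and then N2* = 450 - 0.267·33.3 = 441.

N1* ≈ 33.3, N2* ≈ 441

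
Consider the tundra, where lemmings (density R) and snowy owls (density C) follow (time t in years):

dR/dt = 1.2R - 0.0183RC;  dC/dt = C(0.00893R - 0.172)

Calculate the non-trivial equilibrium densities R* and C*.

Set dC/dt = 0 with C > 0: 0.00893R - 0.172 = 0, so R* = 0.172/0.00893 = 19.3.
Set dR/dt = 0 with R > 0: 1.2 - 0.0183C = 0, so C* = 1.2/0.0183 = 65.6.

R* ≈ 19.3, C* ≈ 65.6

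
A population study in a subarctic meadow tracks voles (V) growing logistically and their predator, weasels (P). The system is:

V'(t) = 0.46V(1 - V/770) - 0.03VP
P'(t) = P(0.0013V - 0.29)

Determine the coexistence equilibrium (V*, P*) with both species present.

V* ≈ 223, P* ≈ 10.9

From dP/dt = 0 with P > 0: 0.0013V* = 0.29, so V* = 223.
Substitute into dV/dt = 0: 0.46(1 - 223/770) = 0.03P*.
The bracket is 0.71, giving P* = 0.327/0.03 = 10.9.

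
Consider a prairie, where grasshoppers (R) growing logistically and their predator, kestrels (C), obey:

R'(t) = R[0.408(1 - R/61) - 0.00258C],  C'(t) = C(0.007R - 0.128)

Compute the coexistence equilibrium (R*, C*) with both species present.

From dC/dt = 0 with C > 0: 0.007R* = 0.128, so R* = 18.3.
Substitute into dR/dt = 0: 0.408(1 - 18.3/61) = 0.00258C*.
The bracket is 0.7, giving C* = 0.286/0.00258 = 111.

R* ≈ 18.3, C* ≈ 111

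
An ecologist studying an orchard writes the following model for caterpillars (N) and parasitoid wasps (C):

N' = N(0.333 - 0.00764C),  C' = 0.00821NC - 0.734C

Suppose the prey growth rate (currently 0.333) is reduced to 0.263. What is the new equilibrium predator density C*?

C* ≈ 34.4

At the interior fixed point, setting dN/dt = 0 with N > 0 fixes C* = (prey growth rate)/(NC coefficient) — independent of the other coefficients.
With the change, C* = 0.263/0.00764 = 34.4; it falls from 43.6.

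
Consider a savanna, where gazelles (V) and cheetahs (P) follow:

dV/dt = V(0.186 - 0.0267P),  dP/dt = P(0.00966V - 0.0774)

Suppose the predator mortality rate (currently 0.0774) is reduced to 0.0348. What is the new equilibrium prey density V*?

At the interior fixed point, setting dP/dt = 0 with P > 0 fixes V* = (predator death rate)/(VP coefficient) — independent of the other coefficients.
With the change, V* = 0.0348/0.00966 = 3.6; it falls from 8.01.

V* ≈ 3.6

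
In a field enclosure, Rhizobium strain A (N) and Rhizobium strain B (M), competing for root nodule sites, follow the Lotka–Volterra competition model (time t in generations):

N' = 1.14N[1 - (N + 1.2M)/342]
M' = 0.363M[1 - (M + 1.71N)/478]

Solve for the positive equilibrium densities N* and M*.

N* ≈ 220, M* ≈ 102

Setting both brackets to zero gives the nullclines N + 1.2M = 342 and 1.71N + M = 478.
Substituting M = 478 - 1.71N into the first: N(1 - 1.2·1.71) = 342 - 1.2·478.
So N* = -232/-1.05 = 220, and then M* = 478 - 1.71·220 = 102.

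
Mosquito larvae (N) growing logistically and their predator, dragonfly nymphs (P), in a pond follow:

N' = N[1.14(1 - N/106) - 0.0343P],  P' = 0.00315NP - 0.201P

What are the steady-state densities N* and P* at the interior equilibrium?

N* ≈ 63.8, P* ≈ 13.2

From dP/dt = 0 with P > 0: 0.00315N* = 0.201, so N* = 63.8.
Substitute into dN/dt = 0: 1.14(1 - 63.8/106) = 0.0343P*.
The bracket is 0.398, giving P* = 0.454/0.0343 = 13.2.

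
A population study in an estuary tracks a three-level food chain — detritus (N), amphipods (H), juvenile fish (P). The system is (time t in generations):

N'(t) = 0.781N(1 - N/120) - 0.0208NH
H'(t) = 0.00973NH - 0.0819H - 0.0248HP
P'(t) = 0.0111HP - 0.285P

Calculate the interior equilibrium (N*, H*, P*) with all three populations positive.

N* ≈ 37.9, H* ≈ 25.7, P* ≈ 11.6

From dP/dt = 0: 0.0111H* = 0.285, so H* = 25.7.
From dN/dt = 0: 0.781(1 - N*/120) = 0.0208·25.7, giving N* = 120·(1 - 0.684) = 37.9.
From dH/dt = 0: 0.00973·37.9 - 0.0819 = 0.0248P*, so P* = 0.287/0.0248 = 11.6.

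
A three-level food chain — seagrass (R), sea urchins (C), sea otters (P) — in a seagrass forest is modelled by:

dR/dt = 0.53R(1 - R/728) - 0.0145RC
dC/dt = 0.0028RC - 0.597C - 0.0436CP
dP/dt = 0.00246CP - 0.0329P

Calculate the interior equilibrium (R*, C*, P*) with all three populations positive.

From dP/dt = 0: 0.00246C* = 0.0329, so C* = 13.4.
From dR/dt = 0: 0.53(1 - R*/728) = 0.0145·13.4, giving R* = 728·(1 - 0.366) = 462.
From dC/dt = 0: 0.0028·462 - 0.597 = 0.0436P*, so P* = 0.696/0.0436 = 16.

R* ≈ 462, C* ≈ 13.4, P* ≈ 16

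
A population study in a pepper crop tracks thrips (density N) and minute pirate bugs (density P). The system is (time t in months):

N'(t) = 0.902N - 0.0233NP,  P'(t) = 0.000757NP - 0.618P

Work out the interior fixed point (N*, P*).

Set dP/dt = 0 with P > 0: 0.000757N - 0.618 = 0, so N* = 0.618/0.000757 = 816.
Set dN/dt = 0 with N > 0: 0.902 - 0.0233P = 0, so P* = 0.902/0.0233 = 38.7.

N* ≈ 816, P* ≈ 38.7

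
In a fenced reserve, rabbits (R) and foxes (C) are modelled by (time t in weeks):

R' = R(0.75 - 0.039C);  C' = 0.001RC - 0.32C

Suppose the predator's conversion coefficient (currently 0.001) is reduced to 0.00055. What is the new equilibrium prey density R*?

At the interior fixed point, setting dC/dt = 0 with C > 0 fixes R* = (predator death rate)/(RC coefficient) — independent of the other coefficients.
With the change, R* = 0.32/0.00055 = 582; it rises from 320.

R* ≈ 582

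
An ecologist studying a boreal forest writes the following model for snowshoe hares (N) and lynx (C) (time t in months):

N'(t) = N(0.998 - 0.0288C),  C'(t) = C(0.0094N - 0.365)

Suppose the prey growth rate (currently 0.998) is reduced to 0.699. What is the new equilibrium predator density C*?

At the interior fixed point, setting dN/dt = 0 with N > 0 fixes C* = (prey growth rate)/(NC coefficient) — independent of the other coefficients.
With the change, C* = 0.699/0.0288 = 24.3; it falls from 34.7.

C* ≈ 24.3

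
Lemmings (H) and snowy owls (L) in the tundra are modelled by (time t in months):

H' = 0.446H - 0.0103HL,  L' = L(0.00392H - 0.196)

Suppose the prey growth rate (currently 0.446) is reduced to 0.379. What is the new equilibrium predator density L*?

L* ≈ 36.8

At the interior fixed point, setting dH/dt = 0 with H > 0 fixes L* = (prey growth rate)/(HL coefficient) — independent of the other coefficients.
With the change, L* = 0.379/0.0103 = 36.8; it falls from 43.3.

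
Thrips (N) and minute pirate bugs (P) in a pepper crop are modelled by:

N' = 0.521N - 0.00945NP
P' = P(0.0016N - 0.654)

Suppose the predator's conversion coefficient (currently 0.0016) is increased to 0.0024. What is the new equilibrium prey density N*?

At the interior fixed point, setting dP/dt = 0 with P > 0 fixes N* = (predator death rate)/(NP coefficient) — independent of the other coefficients.
With the change, N* = 0.654/0.0024 = 273; it falls from 409.

N* ≈ 273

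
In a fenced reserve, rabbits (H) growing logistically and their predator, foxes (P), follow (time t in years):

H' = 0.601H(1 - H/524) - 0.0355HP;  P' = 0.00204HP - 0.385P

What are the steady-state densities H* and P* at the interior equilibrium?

H* ≈ 189, P* ≈ 10.8

From dP/dt = 0 with P > 0: 0.00204H* = 0.385, so H* = 189.
Substitute into dH/dt = 0: 0.601(1 - 189/524) = 0.0355P*.
The bracket is 0.64, giving P* = 0.385/0.0355 = 10.8.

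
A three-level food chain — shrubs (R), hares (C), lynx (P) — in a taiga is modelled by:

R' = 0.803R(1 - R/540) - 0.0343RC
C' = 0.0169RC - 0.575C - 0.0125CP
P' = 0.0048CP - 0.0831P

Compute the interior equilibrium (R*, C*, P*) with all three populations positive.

R* ≈ 141, C* ≈ 17.3, P* ≈ 144

From dP/dt = 0: 0.0048C* = 0.0831, so C* = 17.3.
From dR/dt = 0: 0.803(1 - R*/540) = 0.0343·17.3, giving R* = 540·(1 - 0.74) = 141.
From dC/dt = 0: 0.0169·141 - 0.575 = 0.0125P*, so P* = 1.8/0.0125 = 144.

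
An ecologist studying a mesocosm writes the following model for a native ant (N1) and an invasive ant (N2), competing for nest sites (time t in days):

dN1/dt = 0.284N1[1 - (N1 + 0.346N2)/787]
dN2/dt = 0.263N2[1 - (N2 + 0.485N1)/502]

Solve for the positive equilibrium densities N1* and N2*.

N1* ≈ 737, N2* ≈ 145

Setting both brackets to zero gives the nullclines N1 + 0.346N2 = 787 and 0.485N1 + N2 = 502.
Substituting N2 = 502 - 0.485N1 into the first: N1(1 - 0.346·0.485) = 787 - 0.346·502.
So N1* = 613/0.832 = 737, and then N2* = 502 - 0.485·737 = 145.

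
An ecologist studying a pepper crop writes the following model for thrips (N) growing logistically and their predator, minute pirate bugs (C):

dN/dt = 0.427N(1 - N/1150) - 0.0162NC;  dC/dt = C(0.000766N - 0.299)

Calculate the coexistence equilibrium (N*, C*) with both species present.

From dC/dt = 0 with C > 0: 0.000766N* = 0.299, so N* = 390.
Substitute into dN/dt = 0: 0.427(1 - 390/1150) = 0.0162C*.
The bracket is 0.661, giving C* = 0.282/0.0162 = 17.4.

N* ≈ 390, C* ≈ 17.4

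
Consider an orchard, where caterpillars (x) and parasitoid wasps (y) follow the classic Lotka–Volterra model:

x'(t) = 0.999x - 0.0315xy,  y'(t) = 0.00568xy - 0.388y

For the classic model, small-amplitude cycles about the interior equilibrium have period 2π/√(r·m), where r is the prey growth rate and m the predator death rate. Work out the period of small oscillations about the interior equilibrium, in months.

Here r = 0.999 and m = 0.388, so r·m = 0.388.
ω = √0.388 = 0.623 per month, hence T = 2π/ω ≈ 10.1 months.

T ≈ 10.1 months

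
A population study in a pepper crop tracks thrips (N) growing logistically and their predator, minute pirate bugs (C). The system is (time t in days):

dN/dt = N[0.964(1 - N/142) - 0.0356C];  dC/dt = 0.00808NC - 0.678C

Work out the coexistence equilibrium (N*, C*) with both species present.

N* ≈ 83.9, C* ≈ 11.1

From dC/dt = 0 with C > 0: 0.00808N* = 0.678, so N* = 83.9.
Substitute into dN/dt = 0: 0.964(1 - 83.9/142) = 0.0356C*.
The bracket is 0.409, giving C* = 0.394/0.0356 = 11.1.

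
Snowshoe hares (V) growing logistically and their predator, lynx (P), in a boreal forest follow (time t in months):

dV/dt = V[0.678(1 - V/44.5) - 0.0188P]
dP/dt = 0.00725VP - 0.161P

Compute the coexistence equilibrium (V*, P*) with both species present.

V* ≈ 22.2, P* ≈ 18.1

From dP/dt = 0 with P > 0: 0.00725V* = 0.161, so V* = 22.2.
Substitute into dV/dt = 0: 0.678(1 - 22.2/44.5) = 0.0188P*.
The bracket is 0.501, giving P* = 0.34/0.0188 = 18.1.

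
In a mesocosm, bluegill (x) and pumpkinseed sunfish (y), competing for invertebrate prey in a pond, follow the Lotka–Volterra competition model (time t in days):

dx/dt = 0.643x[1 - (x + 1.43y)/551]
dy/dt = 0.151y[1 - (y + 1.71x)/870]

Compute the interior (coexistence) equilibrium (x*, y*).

x* ≈ 480, y* ≈ 50

Setting both brackets to zero gives the nullclines x + 1.43y = 551 and 1.71x + y = 870.
Substituting y = 870 - 1.71x into the first: x(1 - 1.43·1.71) = 551 - 1.43·870.
So x* = -693/-1.45 = 480, and then y* = 870 - 1.71·480 = 50.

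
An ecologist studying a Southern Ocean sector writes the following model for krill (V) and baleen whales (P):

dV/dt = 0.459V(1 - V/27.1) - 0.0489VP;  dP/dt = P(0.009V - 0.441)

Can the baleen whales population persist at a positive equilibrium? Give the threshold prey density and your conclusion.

Threshold V = 49; K < 49, so no, the predator goes extinct.

The predator equation gives dP/dt > 0 only when V > 0.441/0.009 = 49.
Without the predator, V → K = 27.1. Since 27.1 < 49, the predator cannot invade.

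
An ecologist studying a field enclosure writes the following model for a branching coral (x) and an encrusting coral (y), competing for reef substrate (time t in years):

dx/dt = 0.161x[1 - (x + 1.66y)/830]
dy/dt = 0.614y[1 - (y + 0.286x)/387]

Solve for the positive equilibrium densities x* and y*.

Setting both brackets to zero gives the nullclines x + 1.66y = 830 and 0.286x + y = 387.
Substituting y = 387 - 0.286x into the first: x(1 - 1.66·0.286) = 830 - 1.66·387.
So x* = 188/0.525 = 357, and then y* = 387 - 0.286·357 = 285.

x* ≈ 357, y* ≈ 285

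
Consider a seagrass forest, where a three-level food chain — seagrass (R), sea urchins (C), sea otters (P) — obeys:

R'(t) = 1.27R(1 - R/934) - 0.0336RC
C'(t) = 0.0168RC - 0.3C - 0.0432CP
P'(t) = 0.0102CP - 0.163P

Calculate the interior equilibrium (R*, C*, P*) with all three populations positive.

From dP/dt = 0: 0.0102C* = 0.163, so C* = 16.
From dR/dt = 0: 1.27(1 - R*/934) = 0.0336·16, giving R* = 934·(1 - 0.423) = 539.
From dC/dt = 0: 0.0168·539 - 0.3 = 0.0432P*, so P* = 8.76/0.0432 = 203.

R* ≈ 539, C* ≈ 16, P* ≈ 203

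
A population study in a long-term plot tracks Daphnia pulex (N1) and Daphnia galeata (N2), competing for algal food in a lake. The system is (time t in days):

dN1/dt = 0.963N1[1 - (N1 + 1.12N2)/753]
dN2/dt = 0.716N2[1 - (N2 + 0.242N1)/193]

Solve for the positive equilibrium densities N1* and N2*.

Setting both brackets to zero gives the nullclines N1 + 1.12N2 = 753 and 0.242N1 + N2 = 193.
Substituting N2 = 193 - 0.242N1 into the first: N1(1 - 1.12·0.242) = 753 - 1.12·193.
So N1* = 537/0.729 = 736, and then N2* = 193 - 0.242·736 = 14.8.

N1* ≈ 736, N2* ≈ 14.8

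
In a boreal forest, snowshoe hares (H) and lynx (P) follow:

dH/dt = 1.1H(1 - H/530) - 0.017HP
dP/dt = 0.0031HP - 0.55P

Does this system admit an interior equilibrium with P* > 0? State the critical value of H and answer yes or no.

Threshold H = 177; K > 177, so yes, the predator persists.

The predator equation gives dP/dt > 0 only when H > 0.55/0.0031 = 177.
Without the predator, H → K = 530. Since 530 > 177, the predator can invade and persist.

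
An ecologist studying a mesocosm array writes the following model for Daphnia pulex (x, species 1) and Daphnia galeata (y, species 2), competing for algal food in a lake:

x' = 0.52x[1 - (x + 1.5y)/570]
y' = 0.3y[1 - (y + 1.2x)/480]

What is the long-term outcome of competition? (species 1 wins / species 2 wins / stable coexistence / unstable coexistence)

unstable coexistence (outcome depends on initial conditions)

Compare the nullcline intercepts: K1/α12 = 570/1.5 = 380 < K2 = 480; K2/α21 = 480/1.2 = 400 < K1 = 570.
Since both are reversed, neither can invade when rare; the interior point is a saddle.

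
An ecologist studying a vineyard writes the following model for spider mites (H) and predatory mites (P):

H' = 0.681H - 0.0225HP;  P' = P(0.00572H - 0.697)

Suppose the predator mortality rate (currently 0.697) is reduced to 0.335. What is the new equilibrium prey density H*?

H* ≈ 58.6

At the interior fixed point, setting dP/dt = 0 with P > 0 fixes H* = (predator death rate)/(HP coefficient) — independent of the other coefficients.
With the change, H* = 0.335/0.00572 = 58.6; it falls from 122.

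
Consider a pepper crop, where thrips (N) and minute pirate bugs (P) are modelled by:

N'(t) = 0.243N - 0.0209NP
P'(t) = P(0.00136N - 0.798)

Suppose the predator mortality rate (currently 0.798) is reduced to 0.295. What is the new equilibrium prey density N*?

At the interior fixed point, setting dP/dt = 0 with P > 0 fixes N* = (predator death rate)/(NP coefficient) — independent of the other coefficients.
With the change, N* = 0.295/0.00136 = 217; it falls from 587.

N* ≈ 217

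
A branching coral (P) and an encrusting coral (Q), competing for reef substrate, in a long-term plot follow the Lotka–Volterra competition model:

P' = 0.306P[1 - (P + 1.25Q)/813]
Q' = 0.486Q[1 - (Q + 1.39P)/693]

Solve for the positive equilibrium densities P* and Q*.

Setting both brackets to zero gives the nullclines P + 1.25Q = 813 and 1.39P + Q = 693.
Substituting Q = 693 - 1.39P into the first: P(1 - 1.25·1.39) = 813 - 1.25·693.
So P* = -53.2/-0.737 = 72.2, and then Q* = 693 - 1.39·72.2 = 593.

P* ≈ 72.2, Q* ≈ 593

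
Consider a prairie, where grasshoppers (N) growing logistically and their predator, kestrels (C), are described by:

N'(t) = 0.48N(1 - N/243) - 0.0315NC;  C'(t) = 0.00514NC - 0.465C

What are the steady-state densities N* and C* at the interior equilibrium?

N* ≈ 90.5, C* ≈ 9.57

From dC/dt = 0 with C > 0: 0.00514N* = 0.465, so N* = 90.5.
Substitute into dN/dt = 0: 0.48(1 - 90.5/243) = 0.0315C*.
The bracket is 0.628, giving C* = 0.301/0.0315 = 9.57.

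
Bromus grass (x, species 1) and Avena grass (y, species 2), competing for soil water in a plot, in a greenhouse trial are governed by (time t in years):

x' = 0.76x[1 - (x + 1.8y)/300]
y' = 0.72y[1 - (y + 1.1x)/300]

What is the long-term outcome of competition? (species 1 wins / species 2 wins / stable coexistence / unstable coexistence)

unstable coexistence (outcome depends on initial conditions)

Compare the nullcline intercepts: K1/α12 = 300/1.8 = 167 < K2 = 300; K2/α21 = 300/1.1 = 273 < K1 = 300.
Since both are reversed, neither can invade when rare; the interior point is a saddle.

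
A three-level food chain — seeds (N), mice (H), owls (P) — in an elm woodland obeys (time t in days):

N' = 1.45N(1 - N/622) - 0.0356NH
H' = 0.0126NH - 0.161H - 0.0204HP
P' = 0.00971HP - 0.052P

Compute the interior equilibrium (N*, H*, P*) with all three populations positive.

From dP/dt = 0: 0.00971H* = 0.052, so H* = 5.36.
From dN/dt = 0: 1.45(1 - N*/622) = 0.0356·5.36, giving N* = 622·(1 - 0.131) = 540.
From dH/dt = 0: 0.0126·540 - 0.161 = 0.0204P*, so P* = 6.65/0.0204 = 326.

N* ≈ 540, H* ≈ 5.36, P* ≈ 326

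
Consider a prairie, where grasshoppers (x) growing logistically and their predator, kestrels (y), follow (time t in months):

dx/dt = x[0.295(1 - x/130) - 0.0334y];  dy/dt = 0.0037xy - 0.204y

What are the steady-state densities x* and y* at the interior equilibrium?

From dy/dt = 0 with y > 0: 0.0037x* = 0.204, so x* = 55.1.
Substitute into dx/dt = 0: 0.295(1 - 55.1/130) = 0.0334y*.
The bracket is 0.576, giving y* = 0.17/0.0334 = 5.09.

x* ≈ 55.1, y* ≈ 5.09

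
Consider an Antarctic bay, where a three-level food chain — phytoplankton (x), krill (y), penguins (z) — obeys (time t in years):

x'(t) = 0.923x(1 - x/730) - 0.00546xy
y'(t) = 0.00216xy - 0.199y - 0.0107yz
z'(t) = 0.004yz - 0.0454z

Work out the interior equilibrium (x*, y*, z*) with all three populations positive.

From dz/dt = 0: 0.004y* = 0.0454, so y* = 11.3.
From dx/dt = 0: 0.923(1 - x*/730) = 0.00546·11.3, giving x* = 730·(1 - 0.0671) = 681.
From dy/dt = 0: 0.00216·681 - 0.199 = 0.0107z*, so z* = 1.27/0.0107 = 119.

x* ≈ 681, y* ≈ 11.3, z* ≈ 119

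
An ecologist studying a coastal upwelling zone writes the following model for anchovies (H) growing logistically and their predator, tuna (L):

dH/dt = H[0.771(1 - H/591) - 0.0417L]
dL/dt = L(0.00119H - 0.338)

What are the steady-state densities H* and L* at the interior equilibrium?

H* ≈ 284, L* ≈ 9.6

From dL/dt = 0 with L > 0: 0.00119H* = 0.338, so H* = 284.
Substitute into dH/dt = 0: 0.771(1 - 284/591) = 0.0417L*.
The bracket is 0.519, giving L* = 0.4/0.0417 = 9.6.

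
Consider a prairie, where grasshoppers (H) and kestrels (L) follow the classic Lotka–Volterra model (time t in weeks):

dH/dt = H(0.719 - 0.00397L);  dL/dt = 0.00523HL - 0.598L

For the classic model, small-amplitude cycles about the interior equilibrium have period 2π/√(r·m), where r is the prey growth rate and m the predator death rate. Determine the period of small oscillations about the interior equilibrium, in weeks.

Here r = 0.719 and m = 0.598, so r·m = 0.43.
ω = √0.43 = 0.656 per week, hence T = 2π/ω ≈ 9.58 weeks.

T ≈ 9.58 weeks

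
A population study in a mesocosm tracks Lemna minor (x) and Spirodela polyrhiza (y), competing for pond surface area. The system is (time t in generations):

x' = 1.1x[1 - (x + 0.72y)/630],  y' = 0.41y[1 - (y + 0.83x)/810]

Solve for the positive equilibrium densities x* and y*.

x* ≈ 116, y* ≈ 713

Setting both brackets to zero gives the nullclines x + 0.72y = 630 and 0.83x + y = 810.
Substituting y = 810 - 0.83x into the first: x(1 - 0.72·0.83) = 630 - 0.72·810.
So x* = 46.8/0.402 = 116, and then y* = 810 - 0.83·116 = 713.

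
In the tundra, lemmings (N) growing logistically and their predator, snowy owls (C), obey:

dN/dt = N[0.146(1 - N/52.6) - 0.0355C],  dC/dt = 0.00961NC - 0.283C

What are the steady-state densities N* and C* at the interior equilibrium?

N* ≈ 29.4, C* ≈ 1.81

From dC/dt = 0 with C > 0: 0.00961N* = 0.283, so N* = 29.4.
Substitute into dN/dt = 0: 0.146(1 - 29.4/52.6) = 0.0355C*.
The bracket is 0.44, giving C* = 0.0643/0.0355 = 1.81.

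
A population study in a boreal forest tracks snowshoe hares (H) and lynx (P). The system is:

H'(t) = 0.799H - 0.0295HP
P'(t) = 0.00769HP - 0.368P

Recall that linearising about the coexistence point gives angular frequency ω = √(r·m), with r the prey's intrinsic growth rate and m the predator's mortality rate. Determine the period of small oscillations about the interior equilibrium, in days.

Here r = 0.799 and m = 0.368, so r·m = 0.294.
ω = √0.294 = 0.542 per day, hence T = 2π/ω ≈ 11.6 days.

T ≈ 11.6 days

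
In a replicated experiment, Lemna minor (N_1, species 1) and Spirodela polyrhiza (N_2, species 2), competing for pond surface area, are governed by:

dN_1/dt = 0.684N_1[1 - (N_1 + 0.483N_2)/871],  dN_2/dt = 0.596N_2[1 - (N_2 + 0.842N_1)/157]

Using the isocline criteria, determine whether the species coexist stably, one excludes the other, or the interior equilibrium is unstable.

species 1 excludes species 2

Compare the nullcline intercepts: K1/α12 = 871/0.483 = 1800 > K2 = 157; K2/α21 = 157/0.842 = 186 < K1 = 871.
Since the inequalities point opposite ways, species 1 can invade but species 2 cannot.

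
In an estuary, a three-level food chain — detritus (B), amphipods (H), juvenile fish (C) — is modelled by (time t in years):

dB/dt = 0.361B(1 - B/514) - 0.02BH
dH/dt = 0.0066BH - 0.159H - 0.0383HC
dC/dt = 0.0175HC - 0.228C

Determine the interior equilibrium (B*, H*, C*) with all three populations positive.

From dC/dt = 0: 0.0175H* = 0.228, so H* = 13.
From dB/dt = 0: 0.361(1 - B*/514) = 0.02·13, giving B* = 514·(1 - 0.722) = 143.
From dH/dt = 0: 0.0066·143 - 0.159 = 0.0383C*, so C* = 0.785/0.0383 = 20.5.

B* ≈ 143, H* ≈ 13, C* ≈ 20.5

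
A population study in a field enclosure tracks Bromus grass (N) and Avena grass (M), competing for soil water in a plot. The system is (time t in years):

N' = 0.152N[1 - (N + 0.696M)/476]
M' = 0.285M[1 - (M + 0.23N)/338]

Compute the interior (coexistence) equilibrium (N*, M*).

N* ≈ 287, M* ≈ 272

Setting both brackets to zero gives the nullclines N + 0.696M = 476 and 0.23N + M = 338.
Substituting M = 338 - 0.23N into the first: N(1 - 0.696·0.23) = 476 - 0.696·338.
So N* = 241/0.84 = 287, and then M* = 338 - 0.23·287 = 272.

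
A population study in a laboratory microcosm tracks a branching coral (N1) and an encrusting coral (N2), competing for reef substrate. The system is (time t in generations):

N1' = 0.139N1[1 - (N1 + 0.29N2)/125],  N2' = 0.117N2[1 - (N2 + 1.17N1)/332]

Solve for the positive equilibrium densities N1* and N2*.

Setting both brackets to zero gives the nullclines N1 + 0.29N2 = 125 and 1.17N1 + N2 = 332.
Substituting N2 = 332 - 1.17N1 into the first: N1(1 - 0.29·1.17) = 125 - 0.29·332.
So N1* = 28.7/0.661 = 43.5, and then N2* = 332 - 1.17·43.5 = 281.

N1* ≈ 43.5, N2* ≈ 281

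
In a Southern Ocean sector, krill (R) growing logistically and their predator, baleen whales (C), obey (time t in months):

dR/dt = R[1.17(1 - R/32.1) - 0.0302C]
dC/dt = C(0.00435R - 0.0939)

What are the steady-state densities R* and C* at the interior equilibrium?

From dC/dt = 0 with C > 0: 0.00435R* = 0.0939, so R* = 21.6.
Substitute into dR/dt = 0: 1.17(1 - 21.6/32.1) = 0.0302C*.
The bracket is 0.328, giving C* = 0.383/0.0302 = 12.7.

R* ≈ 21.6, C* ≈ 12.7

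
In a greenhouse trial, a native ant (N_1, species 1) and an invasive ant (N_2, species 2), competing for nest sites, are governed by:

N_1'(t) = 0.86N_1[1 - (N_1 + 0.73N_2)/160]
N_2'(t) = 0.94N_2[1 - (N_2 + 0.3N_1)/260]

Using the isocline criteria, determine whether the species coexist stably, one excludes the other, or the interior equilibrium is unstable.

Compare the nullcline intercepts: K1/α12 = 160/0.73 = 219 < K2 = 260; K2/α21 = 260/0.3 = 867 > K1 = 160.
Since the inequalities point opposite ways, species 2 can invade but species 1 cannot.

species 2 excludes species 1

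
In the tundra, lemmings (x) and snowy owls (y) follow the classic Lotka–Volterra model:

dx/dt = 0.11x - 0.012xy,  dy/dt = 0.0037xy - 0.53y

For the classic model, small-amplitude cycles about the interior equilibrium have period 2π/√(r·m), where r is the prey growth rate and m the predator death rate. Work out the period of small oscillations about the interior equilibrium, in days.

Here r = 0.11 and m = 0.53, so r·m = 0.0583.
ω = √0.0583 = 0.241 per day, hence T = 2π/ω ≈ 26 days.

T ≈ 26 days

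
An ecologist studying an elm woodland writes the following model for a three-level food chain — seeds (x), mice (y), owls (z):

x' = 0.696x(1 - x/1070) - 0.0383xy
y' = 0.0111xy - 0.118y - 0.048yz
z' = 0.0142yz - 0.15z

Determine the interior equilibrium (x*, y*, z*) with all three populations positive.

From dz/dt = 0: 0.0142y* = 0.15, so y* = 10.6.
From dx/dt = 0: 0.696(1 - x*/1070) = 0.0383·10.6, giving x* = 1070·(1 - 0.581) = 448.
From dy/dt = 0: 0.0111·448 - 0.118 = 0.048z*, so z* = 4.86/0.048 = 101.

x* ≈ 448, y* ≈ 10.6, z* ≈ 101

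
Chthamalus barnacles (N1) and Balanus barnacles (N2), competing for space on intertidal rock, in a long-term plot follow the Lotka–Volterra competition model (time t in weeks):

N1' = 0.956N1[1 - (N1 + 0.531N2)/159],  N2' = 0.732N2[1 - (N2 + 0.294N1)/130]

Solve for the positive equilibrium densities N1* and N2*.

N1* ≈ 107, N2* ≈ 98.7

Setting both brackets to zero gives the nullclines N1 + 0.531N2 = 159 and 0.294N1 + N2 = 130.
Substituting N2 = 130 - 0.294N1 into the first: N1(1 - 0.531·0.294) = 159 - 0.531·130.
So N1* = 90/0.844 = 107, and then N2* = 130 - 0.294·107 = 98.7.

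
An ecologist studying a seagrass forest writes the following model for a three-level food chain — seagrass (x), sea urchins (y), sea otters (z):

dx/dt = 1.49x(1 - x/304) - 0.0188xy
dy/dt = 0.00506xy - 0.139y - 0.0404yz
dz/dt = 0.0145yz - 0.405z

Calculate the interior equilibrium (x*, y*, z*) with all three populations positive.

x* ≈ 197, y* ≈ 27.9, z* ≈ 21.2

From dz/dt = 0: 0.0145y* = 0.405, so y* = 27.9.
From dx/dt = 0: 1.49(1 - x*/304) = 0.0188·27.9, giving x* = 304·(1 - 0.352) = 197.
From dy/dt = 0: 0.00506·197 - 0.139 = 0.0404z*, so z* = 0.857/0.0404 = 21.2.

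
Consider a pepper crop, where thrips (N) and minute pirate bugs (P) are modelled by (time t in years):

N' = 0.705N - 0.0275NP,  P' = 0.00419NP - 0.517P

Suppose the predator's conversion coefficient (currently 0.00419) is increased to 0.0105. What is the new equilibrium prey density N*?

N* ≈ 49.2

At the interior fixed point, setting dP/dt = 0 with P > 0 fixes N* = (predator death rate)/(NP coefficient) — independent of the other coefficients.
With the change, N* = 0.517/0.0105 = 49.2; it falls from 123.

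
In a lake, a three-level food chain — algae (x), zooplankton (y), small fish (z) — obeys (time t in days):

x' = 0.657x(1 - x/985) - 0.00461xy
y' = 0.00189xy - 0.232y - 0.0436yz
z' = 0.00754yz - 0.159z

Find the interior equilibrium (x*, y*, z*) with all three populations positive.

x* ≈ 839, y* ≈ 21.1, z* ≈ 31.1

From dz/dt = 0: 0.00754y* = 0.159, so y* = 21.1.
From dx/dt = 0: 0.657(1 - x*/985) = 0.00461·21.1, giving x* = 985·(1 - 0.148) = 839.
From dy/dt = 0: 0.00189·839 - 0.232 = 0.0436z*, so z* = 1.35/0.0436 = 31.1.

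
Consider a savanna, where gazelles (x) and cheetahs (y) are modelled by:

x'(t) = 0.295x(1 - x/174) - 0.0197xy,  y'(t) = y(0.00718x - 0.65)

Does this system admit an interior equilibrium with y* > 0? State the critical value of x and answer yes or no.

Threshold x = 90.5; K > 90.5, so yes, the predator persists.

The predator equation gives dy/dt > 0 only when x > 0.65/0.00718 = 90.5.
Without the predator, x → K = 174. Since 174 > 90.5, the predator can invade and persist.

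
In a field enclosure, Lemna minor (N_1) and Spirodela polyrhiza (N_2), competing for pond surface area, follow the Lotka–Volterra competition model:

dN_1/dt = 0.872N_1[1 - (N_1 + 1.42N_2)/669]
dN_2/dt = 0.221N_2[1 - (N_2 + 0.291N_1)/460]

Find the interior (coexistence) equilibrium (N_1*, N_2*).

Setting both brackets to zero gives the nullclines N_1 + 1.42N_2 = 669 and 0.291N_1 + N_2 = 460.
Substituting N_2 = 460 - 0.291N_1 into the first: N_1(1 - 1.42·0.291) = 669 - 1.42·460.
So N_1* = 15.8/0.587 = 26.9, and then N_2* = 460 - 0.291·26.9 = 452.

N_1* ≈ 26.9, N_2* ≈ 452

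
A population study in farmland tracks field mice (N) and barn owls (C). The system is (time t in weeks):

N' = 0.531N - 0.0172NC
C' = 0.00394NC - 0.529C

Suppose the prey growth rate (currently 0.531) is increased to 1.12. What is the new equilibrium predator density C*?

At the interior fixed point, setting dN/dt = 0 with N > 0 fixes C* = (prey growth rate)/(NC coefficient) — independent of the other coefficients.
With the change, C* = 1.12/0.0172 = 65.1; it rises from 30.9.

C* ≈ 65.1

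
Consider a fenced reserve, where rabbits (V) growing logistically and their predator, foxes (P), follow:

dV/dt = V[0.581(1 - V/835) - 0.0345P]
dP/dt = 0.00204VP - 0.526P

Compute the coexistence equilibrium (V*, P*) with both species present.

From dP/dt = 0 with P > 0: 0.00204V* = 0.526, so V* = 258.
Substitute into dV/dt = 0: 0.581(1 - 258/835) = 0.0345P*.
The bracket is 0.691, giving P* = 0.402/0.0345 = 11.6.

V* ≈ 258, P* ≈ 11.6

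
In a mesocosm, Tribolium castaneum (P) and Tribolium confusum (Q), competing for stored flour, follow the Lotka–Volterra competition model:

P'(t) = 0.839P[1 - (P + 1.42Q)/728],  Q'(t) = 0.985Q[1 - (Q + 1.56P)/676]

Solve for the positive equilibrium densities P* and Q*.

P* ≈ 191, Q* ≈ 378

Setting both brackets to zero gives the nullclines P + 1.42Q = 728 and 1.56P + Q = 676.
Substituting Q = 676 - 1.56P into the first: P(1 - 1.42·1.56) = 728 - 1.42·676.
So P* = -232/-1.22 = 191, and then Q* = 676 - 1.56·191 = 378.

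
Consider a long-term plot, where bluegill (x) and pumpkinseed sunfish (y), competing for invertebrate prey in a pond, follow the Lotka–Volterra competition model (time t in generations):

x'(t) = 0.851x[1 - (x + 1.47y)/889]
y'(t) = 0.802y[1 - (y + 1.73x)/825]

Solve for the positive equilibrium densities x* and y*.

Setting both brackets to zero gives the nullclines x + 1.47y = 889 and 1.73x + y = 825.
Substituting y = 825 - 1.73x into the first: x(1 - 1.47·1.73) = 889 - 1.47·825.
So x* = -324/-1.54 = 210, and then y* = 825 - 1.73·210 = 462.

x* ≈ 210, y* ≈ 462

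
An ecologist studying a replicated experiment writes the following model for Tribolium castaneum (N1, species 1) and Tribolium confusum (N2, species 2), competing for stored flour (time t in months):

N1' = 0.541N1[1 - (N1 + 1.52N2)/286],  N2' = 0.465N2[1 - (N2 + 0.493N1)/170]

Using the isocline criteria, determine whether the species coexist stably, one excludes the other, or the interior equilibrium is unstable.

stable coexistence

Compare the nullcline intercepts: K1/α12 = 286/1.52 = 188 > K2 = 170; K2/α21 = 170/0.493 = 345 > K1 = 286.
Since both inequalities hold, each species can invade when rare, so the interior equilibrium is stable.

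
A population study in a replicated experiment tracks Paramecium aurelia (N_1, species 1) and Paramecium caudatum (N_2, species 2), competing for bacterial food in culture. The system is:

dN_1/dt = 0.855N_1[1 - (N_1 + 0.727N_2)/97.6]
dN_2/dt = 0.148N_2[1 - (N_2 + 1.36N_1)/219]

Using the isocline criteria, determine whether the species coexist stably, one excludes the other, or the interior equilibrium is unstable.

Compare the nullcline intercepts: K1/α12 = 97.6/0.727 = 134 < K2 = 219; K2/α21 = 219/1.36 = 161 > K1 = 97.6.
Since the inequalities point opposite ways, species 2 can invade but species 1 cannot.

species 2 excludes species 1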